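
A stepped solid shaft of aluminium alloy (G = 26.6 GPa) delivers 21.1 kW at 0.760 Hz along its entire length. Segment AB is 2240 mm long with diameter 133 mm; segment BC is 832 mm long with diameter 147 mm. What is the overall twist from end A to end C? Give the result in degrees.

0.867°

ω = 2π·0.760 = 4.775 rad/s, so T = P/ω = 21.1×10³ / 4.775 = 4419 N·m.
J_AB = π(0.133)⁴/32 = 3.07×10^-5 m⁴; J_BC = π(0.147)⁴/32 = 4.58×10^-5 m⁴.
θ = (T/G)·Σ L_i/J_i = (4419/26.6×10⁹)·(2.24/3.07×10^-5 + 0.832/4.58×10^-5) = 0.01513 rad.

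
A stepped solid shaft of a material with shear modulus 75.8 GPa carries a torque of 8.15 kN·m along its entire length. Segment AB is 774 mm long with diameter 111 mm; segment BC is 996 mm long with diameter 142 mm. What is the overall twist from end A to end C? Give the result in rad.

J_AB = π(0.111)⁴/32 = 1.49×10^-5 m⁴; J_BC = π(0.142)⁴/32 = 3.99×10^-5 m⁴.
θ = (T/G)·Σ L_i/J_i = (8150/75.8×10⁹)·(0.774/1.49×10^-5 + 0.996/3.99×10^-5) = 8.267×10^-3 rad.

0.00827 rad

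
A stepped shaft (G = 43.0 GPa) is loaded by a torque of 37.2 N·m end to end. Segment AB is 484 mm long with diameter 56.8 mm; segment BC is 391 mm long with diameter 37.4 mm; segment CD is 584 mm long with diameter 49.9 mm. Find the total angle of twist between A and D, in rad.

0.00300 rad

J_AB = π(0.0568)⁴/32 = 1.02×10^-6 m⁴; J_BC = π(0.0374)⁴/32 = 1.92×10^-7 m⁴; J_CD = π(0.0499)⁴/32 = 6.09×10^-7 m⁴.
θ = (T/G)·Σ L_i/J_i = (37.20/43.0×10⁹)·(0.484/1.02×10^-6 + 0.391/1.92×10^-7 + 0.584/6.09×10^-7) = 3.001×10^-3 rad.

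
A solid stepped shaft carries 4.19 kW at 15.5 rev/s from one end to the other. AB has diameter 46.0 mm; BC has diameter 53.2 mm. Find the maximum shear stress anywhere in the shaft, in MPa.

2.25 MPa

ω = 2π·15.5 = 97.39 rad/s, so T = P/ω = 4.19×10³ / 97.39 = 43.02 N·m.
Under the same torque, τ_max = 16T/(πd³) is largest where d is smallest — segment AB (d = 46.0 mm).
τ_max = 16·43.02/(π·(0.0460)³) = 2.251×10^6 Pa.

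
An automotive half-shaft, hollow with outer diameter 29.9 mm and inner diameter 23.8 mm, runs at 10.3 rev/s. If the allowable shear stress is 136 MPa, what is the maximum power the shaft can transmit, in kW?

J = π(d_o⁴ − d_i⁴)/32 = π(0.0299⁴ − 0.0238⁴)/32 = 4.697×10^-8 m⁴.
T_max = τ_allow·J/r = 1.36×10^8 × 4.697×10^-8 / 0.0149 = 427.3 N·m.
ω = 2π·10.3 = 64.72 rad/s, so P_max = T_max·ω = 2.765×10^4 W.

27.7 kW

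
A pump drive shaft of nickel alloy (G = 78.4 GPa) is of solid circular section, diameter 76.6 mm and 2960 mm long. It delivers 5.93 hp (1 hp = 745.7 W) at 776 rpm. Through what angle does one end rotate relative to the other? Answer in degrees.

ω = 2π·776/60 = 81.26 rad/s, so T = P/ω = 5.93×745.7 / 81.26 = 54.42 N·m.
J = πd⁴/32 = π(0.0766)⁴/32 = 3.380×10^-6 m⁴.
θ = T·L/(G·J) = 54.42 × 2.96 / (78.4×10⁹ × 3.380×10^-6) = 6.078×10^-4 rad.

0.0348°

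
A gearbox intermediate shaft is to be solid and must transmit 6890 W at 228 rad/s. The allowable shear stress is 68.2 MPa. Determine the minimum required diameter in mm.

ω = 228 rad/s, so T = P/ω = 6890 / 228.0 = 30.22 N·m.
For a solid shaft τ_max = 16T/(πd³), so d = (16T/(π τ_allow))^(1/3) = (16·30.22/(π·6.82×10^7))^(1/3) = 0.01312 m.

13.1 mm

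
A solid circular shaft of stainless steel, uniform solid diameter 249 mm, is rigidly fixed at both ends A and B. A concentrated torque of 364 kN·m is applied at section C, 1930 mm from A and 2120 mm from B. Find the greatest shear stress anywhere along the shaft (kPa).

With uniform GJ and both ends fixed, compatibility θ_AC = θ_CB gives T_A·a = T_B·b, together with T_A + T_B = T₀.
T_A = T₀·b/(a+b) = 364000·2120/4050 = 190500 N·m; T_B = 173500 N·m.
τ in each portion: τ_AC = 6.29×10^7 Pa, τ_CB = 5.72×10^7 Pa; maximum is in AC.
τ_max = T_AC·r/J = 190500·0.124/3.77×10^-4 = 6.286×10^7 Pa.

62900 kPa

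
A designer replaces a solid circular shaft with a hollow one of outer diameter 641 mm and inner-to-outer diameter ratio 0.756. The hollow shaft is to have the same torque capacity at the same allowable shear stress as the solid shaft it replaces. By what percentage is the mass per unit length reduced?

44.2 %

Equal τ_max and T ⇒ the solid shaft needs d_s³ = d_o³(1−k⁴), so d_s = 641·(1−0.756⁴)^(1/3) = 561.8 mm.
Area ratio A_h/A_s = d_o²(1−k²)/d_s² = (1−k²)/(1−k⁴)^(2/3) = 0.5577.
Mass saving = 1 − 0.5577 = 44.2 %.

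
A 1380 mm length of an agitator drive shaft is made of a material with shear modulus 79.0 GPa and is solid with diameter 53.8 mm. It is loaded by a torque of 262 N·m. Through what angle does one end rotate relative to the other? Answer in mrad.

5.56 mrad

J = πd⁴/32 = π(0.0538)⁴/32 = 8.225×10^-7 m⁴.
θ = T·L/(G·J) = 262.0 × 1.38 / (79.0×10⁹ × 8.225×10^-7) = 5.564×10^-3 rad.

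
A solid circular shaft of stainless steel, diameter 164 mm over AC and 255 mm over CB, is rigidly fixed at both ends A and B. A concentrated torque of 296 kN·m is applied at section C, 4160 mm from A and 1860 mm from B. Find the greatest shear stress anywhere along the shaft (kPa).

84500 kPa

Compatibility: T_A·a/J_AC = T_B·b/J_CB with T_A + T_B = T₀.
J_AC = 7.10×10^-5 m⁴, J_CB = 4.15×10^-4 m⁴, so T_A = T₀·(J_AC/a)/((J_AC/a)+(J_CB/b)) = 21030 N·m, T_B = 275000 N·m.
τ in each portion: τ_AC = 2.43×10^7 Pa, τ_CB = 8.45×10^7 Pa; maximum is in CB.
τ_max = T_CB·r/J = 275000·0.128/4.15×10^-4 = 8.446×10^7 Pa.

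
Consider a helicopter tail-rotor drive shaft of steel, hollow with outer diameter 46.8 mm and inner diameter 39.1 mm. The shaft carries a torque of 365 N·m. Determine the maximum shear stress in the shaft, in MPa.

35.4 MPa

J = π(d_o⁴ − d_i⁴)/32 = π(0.0468⁴ − 0.0391⁴)/32 = 2.415×10^-7 m⁴.
τ_max = T·r/J = 365.0 × 0.0234 / 2.415×10^-7 = 3.537×10^7 Pa.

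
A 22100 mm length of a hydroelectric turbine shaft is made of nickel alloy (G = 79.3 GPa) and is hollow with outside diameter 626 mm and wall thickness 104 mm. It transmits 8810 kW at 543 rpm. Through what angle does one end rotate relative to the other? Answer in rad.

0.00357 rad

ω = 2π·543/60 = 56.86 rad/s, so T = P/ω = 8810×10³ / 56.86 = 154900 N·m.
J = π(d_o⁴ − d_i⁴)/32 = π(0.626⁴ − 0.418⁴)/32 = 0.01208 m⁴.
θ = T·L/(G·J) = 154900 × 22.1 / (79.3×10⁹ × 0.01208) = 3.575×10^-3 rad.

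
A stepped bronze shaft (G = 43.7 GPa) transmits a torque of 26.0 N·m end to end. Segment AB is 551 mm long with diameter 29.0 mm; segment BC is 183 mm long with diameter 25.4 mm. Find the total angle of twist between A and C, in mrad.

7.39 mrad

J_AB = π(0.0290)⁴/32 = 6.94×10^-8 m⁴; J_BC = π(0.0254)⁴/32 = 4.09×10^-8 m⁴.
θ = (T/G)·Σ L_i/J_i = (26.00/43.7×10⁹)·(0.551/6.94×10^-8 + 0.183/4.09×10^-8) = 7.386×10^-3 rad.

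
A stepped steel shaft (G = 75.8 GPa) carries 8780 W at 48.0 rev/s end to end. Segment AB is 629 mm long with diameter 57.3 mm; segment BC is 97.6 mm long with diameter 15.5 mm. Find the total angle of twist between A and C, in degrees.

ω = 2π·48.0 = 301.6 rad/s, so T = P/ω = 8780 / 301.6 = 29.11 N·m.
J_AB = π(0.0573)⁴/32 = 1.06×10^-6 m⁴; J_BC = π(0.0155)⁴/32 = 5.67×10^-9 m⁴.
θ = (T/G)·Σ L_i/J_i = (29.11/75.8×10⁹)·(0.629/1.06×10^-6 + 0.0976/5.67×10^-9) = 6.843×10^-3 rad.

0.392°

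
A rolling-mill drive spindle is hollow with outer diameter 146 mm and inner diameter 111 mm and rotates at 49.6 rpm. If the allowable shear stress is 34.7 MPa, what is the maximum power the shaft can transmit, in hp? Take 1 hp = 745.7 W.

98.3 hp

J = π(d_o⁴ − d_i⁴)/32 = π(0.146⁴ − 0.111⁴)/32 = 2.970×10^-5 m⁴.
T_max = τ_allow·J/r = 3.47×10^7 × 2.970×10^-5 / 0.0730 = 14120 N·m.
ω = 2π·49.6/60 = 5.194 rad/s, so P_max = T_max·ω = 7.334×10^4 W.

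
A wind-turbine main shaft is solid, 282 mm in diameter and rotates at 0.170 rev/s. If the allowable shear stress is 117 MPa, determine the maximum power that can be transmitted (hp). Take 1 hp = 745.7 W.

738 hp

J = πd⁴/32 = π(0.282)⁴/32 = 6.209×10^-4 m⁴.
T_max = τ_allow·J/r = 1.17×10^8 × 6.209×10^-4 / 0.141 = 515200 N·m.
ω = 2π·0.170 = 1.068 rad/s, so P_max = T_max·ω = 5.503×10^5 W.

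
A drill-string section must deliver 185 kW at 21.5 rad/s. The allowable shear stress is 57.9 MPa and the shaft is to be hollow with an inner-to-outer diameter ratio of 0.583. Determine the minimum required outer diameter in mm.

ω = 21.5 rad/s, so T = P/ω = 185×10³ / 21.50 = 8605 N·m.
For a hollow shaft with d_i/d_o = 0.583: τ_max = 16T/(π d_o³ (1−k⁴)), so d_o = [16T/(π τ_allow (1−k⁴))]^(1/3) = [16·8605/(π·5.79×10^7·0.8845)]^(1/3) = 0.09494 m.

94.9 mm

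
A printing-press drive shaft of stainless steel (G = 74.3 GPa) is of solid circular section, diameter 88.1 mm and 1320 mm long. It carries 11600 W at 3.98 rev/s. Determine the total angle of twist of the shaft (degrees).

ω = 2π·3.98 = 25.01 rad/s, so T = P/ω = 11600 / 25.01 = 463.9 N·m.
J = πd⁴/32 = π(0.0881)⁴/32 = 5.914×10^-6 m⁴.
θ = T·L/(G·J) = 463.9 × 1.32 / (74.3×10⁹ × 5.914×10^-6) = 1.393×10^-3 rad.

0.0798°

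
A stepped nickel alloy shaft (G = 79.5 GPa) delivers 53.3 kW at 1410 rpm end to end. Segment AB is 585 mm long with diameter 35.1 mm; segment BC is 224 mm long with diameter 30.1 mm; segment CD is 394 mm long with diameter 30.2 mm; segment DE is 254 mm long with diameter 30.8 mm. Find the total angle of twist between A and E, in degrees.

3.75°

ω = 2π·1410/60 = 147.7 rad/s, so T = P/ω = 53.3×10³ / 147.7 = 361.0 N·m.
J_AB = π(0.0351)⁴/32 = 1.49×10^-7 m⁴; J_BC = π(0.0301)⁴/32 = 8.06×10^-8 m⁴; J_CD = π(0.0302)⁴/32 = 8.17×10^-8 m⁴; J_DE = π(0.0308)⁴/32 = 8.83×10^-8 m⁴.
θ = (T/G)·Σ L_i/J_i = (361.0/79.5×10⁹)·(0.585/1.49×10^-7 + 0.224/8.06×10^-8 + 0.394/8.17×10^-8 + 0.254/8.83×10^-8) = 0.06541 rad.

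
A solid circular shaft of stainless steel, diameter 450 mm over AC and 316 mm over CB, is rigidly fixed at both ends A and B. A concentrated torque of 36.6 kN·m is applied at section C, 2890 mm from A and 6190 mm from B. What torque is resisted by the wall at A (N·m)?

Compatibility: T_A·a/J_AC = T_B·b/J_CB with T_A + T_B = T₀.
J_AC = 4.03×10^-3 m⁴, J_CB = 9.79×10^-4 m⁴, so T_A = T₀·(J_AC/a)/((J_AC/a)+(J_CB/b)) = 32870 N·m, T_B = 3732 N·m.

32900 N·m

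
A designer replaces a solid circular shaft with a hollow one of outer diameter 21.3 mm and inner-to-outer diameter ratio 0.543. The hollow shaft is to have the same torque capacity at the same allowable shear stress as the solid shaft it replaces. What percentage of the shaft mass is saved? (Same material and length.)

25.1 %

Equal τ_max and T ⇒ the solid shaft needs d_s³ = d_o³(1−k⁴), so d_s = 21.3·(1−0.543⁴)^(1/3) = 20.66 mm.
Area ratio A_h/A_s = d_o²(1−k²)/d_s² = (1−k²)/(1−k⁴)^(2/3) = 0.7492.
Mass saving = 1 − 0.7492 = 25.1 %.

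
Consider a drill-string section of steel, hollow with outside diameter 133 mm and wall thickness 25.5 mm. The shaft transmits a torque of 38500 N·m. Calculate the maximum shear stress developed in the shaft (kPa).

J = π(d_o⁴ − d_i⁴)/32 = π(0.133⁴ − 0.0820⁴)/32 = 2.628×10^-5 m⁴.
τ_max = T·r/J = 38500 × 0.0665 / 2.628×10^-5 = 9.742×10^7 Pa.

97400 kPa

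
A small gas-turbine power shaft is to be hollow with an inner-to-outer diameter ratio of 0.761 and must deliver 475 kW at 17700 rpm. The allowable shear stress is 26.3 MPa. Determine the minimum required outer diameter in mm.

ω = 2π·17700/60 = 1854 rad/s, so T = P/ω = 475×10³ / 1854 = 256.3 N·m.
For a hollow shaft with d_i/d_o = 0.761: τ_max = 16T/(π d_o³ (1−k⁴)), so d_o = [16T/(π τ_allow (1−k⁴))]^(1/3) = [16·256.3/(π·2.63×10^7·0.6646)]^(1/3) = 0.04211 m.

42.1 mm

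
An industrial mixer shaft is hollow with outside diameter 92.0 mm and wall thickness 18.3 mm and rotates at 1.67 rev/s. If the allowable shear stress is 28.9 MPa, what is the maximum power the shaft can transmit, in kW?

40.3 kW

J = π(d_o⁴ − d_i⁴)/32 = π(0.0920⁴ − 0.0554⁴)/32 = 6.108×10^-6 m⁴.
T_max = τ_allow·J/r = 2.89×10^7 × 6.108×10^-6 / 0.0460 = 3838 N·m.
ω = 2π·1.67 = 10.49 rad/s, so P_max = T_max·ω = 4.027×10^4 W.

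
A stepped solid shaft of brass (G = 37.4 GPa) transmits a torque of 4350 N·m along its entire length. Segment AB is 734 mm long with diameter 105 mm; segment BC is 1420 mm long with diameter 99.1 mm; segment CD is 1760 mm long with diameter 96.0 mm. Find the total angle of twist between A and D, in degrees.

J_AB = π(0.105)⁴/32 = 1.19×10^-5 m⁴; J_BC = π(0.0991)⁴/32 = 9.47×10^-6 m⁴; J_CD = π(0.0960)⁴/32 = 8.34×10^-6 m⁴.
θ = (T/G)·Σ L_i/J_i = (4350/37.4×10⁹)·(0.734/1.19×10^-5 + 1.42/9.47×10^-6 + 1.76/8.34×10^-6) = 0.04915 rad.

2.82°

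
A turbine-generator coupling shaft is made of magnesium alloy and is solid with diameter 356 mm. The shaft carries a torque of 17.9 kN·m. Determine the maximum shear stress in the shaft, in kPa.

J = πd⁴/32 = π(0.356)⁴/32 = 1.577×10^-3 m⁴.
τ_max = T·r/J = 17900 × 0.178 / 1.577×10^-3 = 2.021×10^6 Pa.

2020 kPa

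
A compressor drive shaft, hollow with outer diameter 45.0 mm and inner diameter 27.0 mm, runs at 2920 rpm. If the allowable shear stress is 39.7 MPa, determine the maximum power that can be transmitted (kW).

J = π(d_o⁴ − d_i⁴)/32 = π(0.0450⁴ − 0.0270⁴)/32 = 3.504×10^-7 m⁴.
T_max = τ_allow·J/r = 3.97×10^7 × 3.504×10^-7 / 0.0225 = 618.3 N·m.
ω = 2π·2920/60 = 305.8 rad/s, so P_max = T_max·ω = 1.891×10^5 W.

189 kW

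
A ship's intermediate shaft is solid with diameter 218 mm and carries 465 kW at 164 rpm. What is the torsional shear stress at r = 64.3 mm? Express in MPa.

ω = 2π·164/60 = 17.17 rad/s, so T = P/ω = 465×10³ / 17.17 = 27080 N·m.
J = πd⁴/32 = π(0.218)⁴/32 = 2.217×10^-4 m⁴.
Shear stress varies linearly with radius: τ = T·r/J = 27080 × 0.0643 / 2.217×10^-4 = 7.852×10^6 Pa.

7.85 MPa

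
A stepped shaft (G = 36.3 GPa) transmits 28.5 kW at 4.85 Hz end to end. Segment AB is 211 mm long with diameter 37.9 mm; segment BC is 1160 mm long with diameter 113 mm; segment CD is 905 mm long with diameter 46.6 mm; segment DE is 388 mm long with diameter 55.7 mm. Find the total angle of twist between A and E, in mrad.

ω = 2π·4.85 = 30.47 rad/s, so T = P/ω = 28.5×10³ / 30.47 = 935.2 N·m.
J_AB = π(0.0379)⁴/32 = 2.03×10^-7 m⁴; J_BC = π(0.113)⁴/32 = 1.60×10^-5 m⁴; J_CD = π(0.0466)⁴/32 = 4.63×10^-7 m⁴; J_DE = π(0.0557)⁴/32 = 9.45×10^-7 m⁴.
θ = (T/G)·Σ L_i/J_i = (935.2/36.3×10⁹)·(0.211/2.03×10^-7 + 1.16/1.60×10^-5 + 0.905/4.63×10^-7 + 0.388/9.45×10^-7) = 0.08965 rad.

89.6 mrad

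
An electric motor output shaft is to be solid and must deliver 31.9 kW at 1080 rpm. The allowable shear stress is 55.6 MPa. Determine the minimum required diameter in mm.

29.6 mm

ω = 2π·1080/60 = 113.1 rad/s, so T = P/ω = 31.9×10³ / 113.1 = 282.1 N·m.
For a solid shaft τ_max = 16T/(πd³), so d = (16T/(π τ_allow))^(1/3) = (16·282.1/(π·5.56×10^7))^(1/3) = 0.02956 m.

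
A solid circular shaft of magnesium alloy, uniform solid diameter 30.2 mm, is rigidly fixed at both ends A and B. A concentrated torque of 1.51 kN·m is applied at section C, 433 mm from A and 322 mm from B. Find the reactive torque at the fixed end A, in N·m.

644 N·m

With uniform GJ and both ends fixed, compatibility θ_AC = θ_CB gives T_A·a = T_B·b, together with T_A + T_B = T₀.
T_A = T₀·b/(a+b) = 1510·322/755.0 = 644.0 N·m; T_B = 866.0 N·m.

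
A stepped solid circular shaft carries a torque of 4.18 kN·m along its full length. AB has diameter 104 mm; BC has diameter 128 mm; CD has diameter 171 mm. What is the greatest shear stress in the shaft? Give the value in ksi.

2.74 ksi

Under the same torque, τ_max = 16T/(πd³) is largest where d is smallest — segment AB (d = 104 mm).
τ_max = 16·4180/(π·(0.104)³) = 1.893×10^7 Pa.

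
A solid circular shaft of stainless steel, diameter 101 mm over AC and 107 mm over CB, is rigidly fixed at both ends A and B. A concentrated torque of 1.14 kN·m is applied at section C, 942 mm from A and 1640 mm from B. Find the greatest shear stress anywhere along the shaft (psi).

474 psi

Compatibility: T_A·a/J_AC = T_B·b/J_CB with T_A + T_B = T₀.
J_AC = 1.02×10^-5 m⁴, J_CB = 1.29×10^-5 m⁴, so T_A = T₀·(J_AC/a)/((J_AC/a)+(J_CB/b)) = 661.4 N·m, T_B = 478.6 N·m.
τ in each portion: τ_AC = 3.27×10^6 Pa, τ_CB = 1.99×10^6 Pa; maximum is in AC.
τ_max = T_AC·r/J = 661.4·0.0505/1.02×10^-5 = 3.270×10^6 Pa.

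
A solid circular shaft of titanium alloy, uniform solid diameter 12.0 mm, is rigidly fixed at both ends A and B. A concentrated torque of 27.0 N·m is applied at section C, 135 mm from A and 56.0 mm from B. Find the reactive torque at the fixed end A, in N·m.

7.92 N·m

With uniform GJ and both ends fixed, compatibility θ_AC = θ_CB gives T_A·a = T_B·b, together with T_A + T_B = T₀.
T_A = T₀·b/(a+b) = 27.00·56.0/191.0 = 7.916 N·m; T_B = 19.08 N·m.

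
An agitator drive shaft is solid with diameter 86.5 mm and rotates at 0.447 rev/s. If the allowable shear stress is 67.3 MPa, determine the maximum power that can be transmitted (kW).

J = πd⁴/32 = π(0.0865)⁴/32 = 5.496×10^-6 m⁴.
T_max = τ_allow·J/r = 6.73×10^7 × 5.496×10^-6 / 0.0432 = 8553 N·m.
ω = 2π·0.447 = 2.809 rad/s, so P_max = T_max·ω = 2.402×10^4 W.

24.0 kW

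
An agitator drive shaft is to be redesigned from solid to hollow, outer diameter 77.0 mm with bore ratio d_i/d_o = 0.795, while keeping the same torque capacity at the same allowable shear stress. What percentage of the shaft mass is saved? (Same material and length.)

48.3 %

Equal τ_max and T ⇒ the solid shaft needs d_s³ = d_o³(1−k⁴), so d_s = 77.0·(1−0.795⁴)^(1/3) = 64.96 mm.
Area ratio A_h/A_s = d_o²(1−k²)/d_s² = (1−k²)/(1−k⁴)^(2/3) = 0.5170.
Mass saving = 1 − 0.5170 = 48.3 %.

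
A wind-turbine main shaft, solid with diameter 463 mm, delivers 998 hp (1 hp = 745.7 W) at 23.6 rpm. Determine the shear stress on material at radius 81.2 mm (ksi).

ω = 2π·23.6/60 = 2.471 rad/s, so T = P/ω = 998×745.7 / 2.471 = 301100 N·m.
J = πd⁴/32 = π(0.463)⁴/32 = 4.512×10^-3 m⁴.
Shear stress varies linearly with radius: τ = T·r/J = 301100 × 0.0812 / 4.512×10^-3 = 5.420×10^6 Pa.

0.786 ksi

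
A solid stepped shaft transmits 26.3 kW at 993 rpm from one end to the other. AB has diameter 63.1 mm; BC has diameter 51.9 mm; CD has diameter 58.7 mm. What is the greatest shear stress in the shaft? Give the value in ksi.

1.34 ksi

ω = 2π·993/60 = 104.0 rad/s, so T = P/ω = 26.3×10³ / 104.0 = 252.9 N·m.
Under the same torque, τ_max = 16T/(πd³) is largest where d is smallest — segment BC (d = 51.9 mm).
τ_max = 16·252.9/(π·(0.0519)³) = 9.214×10^6 Pa.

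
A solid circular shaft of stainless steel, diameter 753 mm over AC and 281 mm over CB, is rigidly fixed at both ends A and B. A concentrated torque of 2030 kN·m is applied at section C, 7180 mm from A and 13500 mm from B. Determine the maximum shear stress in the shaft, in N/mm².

Compatibility: T_A·a/J_AC = T_B·b/J_CB with T_A + T_B = T₀.
J_AC = 0.0316 m⁴, J_CB = 6.12×10^-4 m⁴, so T_A = T₀·(J_AC/a)/((J_AC/a)+(J_CB/b)) = 2.009e6 N·m, T_B = 20720 N·m.
τ in each portion: τ_AC = 2.40×10^7 Pa, τ_CB = 4.76×10^6 Pa; maximum is in AC.
τ_max = T_AC·r/J = 2.009e6·0.377/0.0316 = 2.397×10^7 Pa.

24.0 N/mm²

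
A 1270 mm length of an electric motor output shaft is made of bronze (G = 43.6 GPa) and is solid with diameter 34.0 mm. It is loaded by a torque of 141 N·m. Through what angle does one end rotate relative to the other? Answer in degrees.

J = πd⁴/32 = π(0.0340)⁴/32 = 1.312×10^-7 m⁴.
θ = T·L/(G·J) = 141.0 × 1.27 / (43.6×10⁹ × 1.312×10^-7) = 0.03131 rad.

1.79°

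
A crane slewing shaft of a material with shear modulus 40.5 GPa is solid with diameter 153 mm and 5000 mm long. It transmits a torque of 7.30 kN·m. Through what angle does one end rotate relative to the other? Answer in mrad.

16.8 mrad

J = πd⁴/32 = π(0.153)⁴/32 = 5.380×10^-5 m⁴.
θ = T·L/(G·J) = 7300 × 5.00 / (40.5×10⁹ × 5.380×10^-5) = 0.01675 rad.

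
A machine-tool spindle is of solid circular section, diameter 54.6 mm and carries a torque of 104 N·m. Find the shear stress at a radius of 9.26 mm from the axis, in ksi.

J = πd⁴/32 = π(0.0546)⁴/32 = 8.725×10^-7 m⁴.
Shear stress varies linearly with radius: τ = T·r/J = 104.0 × 0.00926 / 8.725×10^-7 = 1.104×10^6 Pa.

0.160 ksi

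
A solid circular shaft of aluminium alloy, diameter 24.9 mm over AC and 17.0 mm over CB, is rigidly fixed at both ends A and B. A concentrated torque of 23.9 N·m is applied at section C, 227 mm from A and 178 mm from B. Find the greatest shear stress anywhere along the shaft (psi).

895 psi

Compatibility: T_A·a/J_AC = T_B·b/J_CB with T_A + T_B = T₀.
J_AC = 3.77×10^-8 m⁴, J_CB = 8.20×10^-9 m⁴, so T_A = T₀·(J_AC/a)/((J_AC/a)+(J_CB/b)) = 18.71 N·m, T_B = 5.185 N·m.
τ in each portion: τ_AC = 6.17×10^6 Pa, τ_CB = 5.38×10^6 Pa; maximum is in AC.
τ_max = T_AC·r/J = 18.71·0.0124/3.77×10^-8 = 6.174×10^6 Pa.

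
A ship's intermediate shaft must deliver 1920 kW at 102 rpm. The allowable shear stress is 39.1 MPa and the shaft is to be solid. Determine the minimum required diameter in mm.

ω = 2π·102/60 = 10.68 rad/s, so T = P/ω = 1920×10³ / 10.68 = 179800 N·m.
For a solid shaft τ_max = 16T/(πd³), so d = (16T/(π τ_allow))^(1/3) = (16·179800/(π·3.91×10^7))^(1/3) = 0.2861 m.

286 mm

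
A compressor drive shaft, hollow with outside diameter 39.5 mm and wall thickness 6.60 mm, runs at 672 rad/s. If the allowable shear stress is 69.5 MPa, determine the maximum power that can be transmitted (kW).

454 kW

J = π(d_o⁴ − d_i⁴)/32 = π(0.0395⁴ − 0.0263⁴)/32 = 1.920×10^-7 m⁴.
T_max = τ_allow·J/r = 6.95×10^7 × 1.920×10^-7 / 0.0198 = 675.7 N·m.
ω = 672 rad/s, so P_max = T_max·ω = 4.541×10^5 W.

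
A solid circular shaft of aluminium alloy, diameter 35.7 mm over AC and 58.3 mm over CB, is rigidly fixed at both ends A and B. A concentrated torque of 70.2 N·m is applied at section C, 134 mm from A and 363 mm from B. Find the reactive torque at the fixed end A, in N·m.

Compatibility: T_A·a/J_AC = T_B·b/J_CB with T_A + T_B = T₀.
J_AC = 1.59×10^-7 m⁴, J_CB = 1.13×10^-6 m⁴, so T_A = T₀·(J_AC/a)/((J_AC/a)+(J_CB/b)) = 19.36 N·m, T_B = 50.84 N·m.

19.4 N·m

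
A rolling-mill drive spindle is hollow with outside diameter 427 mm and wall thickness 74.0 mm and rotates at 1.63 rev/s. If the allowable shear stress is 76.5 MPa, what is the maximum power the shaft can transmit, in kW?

9790 kW

J = π(d_o⁴ − d_i⁴)/32 = π(0.427⁴ − 0.279⁴)/32 = 2.669×10^-3 m⁴.
T_max = τ_allow·J/r = 7.65×10^7 × 2.669×10^-3 / 0.213 = 956300 N·m.
ω = 2π·1.63 = 10.24 rad/s, so P_max = T_max·ω = 9.794×10^6 W.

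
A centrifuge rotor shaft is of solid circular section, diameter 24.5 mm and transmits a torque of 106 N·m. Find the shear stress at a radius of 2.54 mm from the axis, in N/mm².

7.61 N/mm²

J = πd⁴/32 = π(0.0245)⁴/32 = 3.537×10^-8 m⁴.
Shear stress varies linearly with radius: τ = T·r/J = 106.0 × 0.00254 / 3.537×10^-8 = 7.612×10^6 Pa.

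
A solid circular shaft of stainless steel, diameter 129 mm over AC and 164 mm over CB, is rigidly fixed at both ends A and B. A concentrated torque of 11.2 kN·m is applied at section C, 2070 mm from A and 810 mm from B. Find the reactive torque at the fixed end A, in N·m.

1460 N·m

Compatibility: T_A·a/J_AC = T_B·b/J_CB with T_A + T_B = T₀.
J_AC = 2.72×10^-5 m⁴, J_CB = 7.10×10^-5 m⁴, so T_A = T₀·(J_AC/a)/((J_AC/a)+(J_CB/b)) = 1459 N·m, T_B = 9741 N·m.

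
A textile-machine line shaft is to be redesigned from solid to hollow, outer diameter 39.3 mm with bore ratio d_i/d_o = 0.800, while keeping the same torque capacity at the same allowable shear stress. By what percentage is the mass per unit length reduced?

Equal τ_max and T ⇒ the solid shaft needs d_s³ = d_o³(1−k⁴), so d_s = 39.3·(1−0.800⁴)^(1/3) = 32.97 mm.
Area ratio A_h/A_s = d_o²(1−k²)/d_s² = (1−k²)/(1−k⁴)^(2/3) = 0.5115.
Mass saving = 1 − 0.5115 = 48.8 %.

48.8 %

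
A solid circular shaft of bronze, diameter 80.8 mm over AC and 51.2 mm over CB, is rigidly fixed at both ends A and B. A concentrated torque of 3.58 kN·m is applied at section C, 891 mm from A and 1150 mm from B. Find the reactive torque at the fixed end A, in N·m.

Compatibility: T_A·a/J_AC = T_B·b/J_CB with T_A + T_B = T₀.
J_AC = 4.18×10^-6 m⁴, J_CB = 6.75×10^-7 m⁴, so T_A = T₀·(J_AC/a)/((J_AC/a)+(J_CB/b)) = 3182 N·m, T_B = 397.5 N·m.

3180 N·m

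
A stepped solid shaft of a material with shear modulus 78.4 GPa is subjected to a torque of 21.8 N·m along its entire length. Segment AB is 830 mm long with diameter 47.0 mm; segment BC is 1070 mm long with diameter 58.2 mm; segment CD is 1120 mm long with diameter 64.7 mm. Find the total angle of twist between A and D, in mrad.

J_AB = π(0.0470)⁴/32 = 4.79×10^-7 m⁴; J_BC = π(0.0582)⁴/32 = 1.13×10^-6 m⁴; J_CD = π(0.0647)⁴/32 = 1.72×10^-6 m⁴.
θ = (T/G)·Σ L_i/J_i = (21.80/78.4×10⁹)·(0.830/4.79×10^-7 + 1.07/1.13×10^-6 + 1.12/1.72×10^-6) = 9.269×10^-4 rad.

0.927 mrad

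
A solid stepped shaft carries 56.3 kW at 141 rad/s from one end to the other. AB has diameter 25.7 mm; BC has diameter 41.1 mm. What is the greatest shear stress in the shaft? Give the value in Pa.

ω = 141 rad/s, so T = P/ω = 56.3×10³ / 141.0 = 399.3 N·m.
Under the same torque, τ_max = 16T/(πd³) is largest where d is smallest — segment AB (d = 25.7 mm).
τ_max = 16·399.3/(π·(0.0257)³) = 1.198×10^8 Pa.

1.20e8 Pa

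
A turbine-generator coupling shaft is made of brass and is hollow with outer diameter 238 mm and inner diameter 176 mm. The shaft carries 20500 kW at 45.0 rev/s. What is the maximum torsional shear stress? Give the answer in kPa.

39100 kPa

ω = 2π·45.0 = 282.7 rad/s, so T = P/ω = 20500×10³ / 282.7 = 72500 N·m.
J = π(d_o⁴ − d_i⁴)/32 = π(0.238⁴ − 0.176⁴)/32 = 2.208×10^-4 m⁴.
τ_max = T·r/J = 72500 × 0.119 / 2.208×10^-4 = 3.908×10^7 Pa.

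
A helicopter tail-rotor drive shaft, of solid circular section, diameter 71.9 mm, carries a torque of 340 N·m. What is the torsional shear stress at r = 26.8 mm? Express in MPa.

3.47 MPa

J = πd⁴/32 = π(0.0719)⁴/32 = 2.624×10^-6 m⁴.
Shear stress varies linearly with radius: τ = T·r/J = 340.0 × 0.0268 / 2.624×10^-6 = 3.473×10^6 Pa.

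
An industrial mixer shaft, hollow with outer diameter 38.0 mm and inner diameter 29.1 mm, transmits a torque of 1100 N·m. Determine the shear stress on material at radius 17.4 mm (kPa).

143000 kPa

J = π(d_o⁴ − d_i⁴)/32 = π(0.0380⁴ − 0.0291⁴)/32 = 1.343×10^-7 m⁴.
Shear stress varies linearly with radius: τ = T·r/J = 1100 × 0.0174 / 1.343×10^-7 = 1.425×10^8 Pa.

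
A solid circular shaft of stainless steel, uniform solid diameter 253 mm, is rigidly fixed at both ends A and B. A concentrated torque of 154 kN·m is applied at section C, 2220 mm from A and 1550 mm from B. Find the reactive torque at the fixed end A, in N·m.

With uniform GJ and both ends fixed, compatibility θ_AC = θ_CB gives T_A·a = T_B·b, together with T_A + T_B = T₀.
T_A = T₀·b/(a+b) = 154000·1550/3770 = 63320 N·m; T_B = 90680 N·m.

63300 N·m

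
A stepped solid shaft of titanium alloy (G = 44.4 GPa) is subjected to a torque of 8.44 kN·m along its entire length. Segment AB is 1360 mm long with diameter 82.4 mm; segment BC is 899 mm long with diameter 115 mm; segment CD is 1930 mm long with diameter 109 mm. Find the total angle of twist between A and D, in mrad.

93.5 mrad

J_AB = π(0.0824)⁴/32 = 4.53×10^-6 m⁴; J_BC = π(0.115)⁴/32 = 1.72×10^-5 m⁴; J_CD = π(0.109)⁴/32 = 1.39×10^-5 m⁴.
θ = (T/G)·Σ L_i/J_i = (8440/44.4×10⁹)·(1.36/4.53×10^-6 + 0.899/1.72×10^-5 + 1.93/1.39×10^-5) = 0.09355 rad.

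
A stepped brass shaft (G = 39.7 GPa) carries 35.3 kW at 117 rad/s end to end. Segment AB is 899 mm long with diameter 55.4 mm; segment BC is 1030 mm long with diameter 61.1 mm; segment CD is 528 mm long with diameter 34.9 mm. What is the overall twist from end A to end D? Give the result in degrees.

ω = 117 rad/s, so T = P/ω = 35.3×10³ / 117.0 = 301.7 N·m.
J_AB = π(0.0554)⁴/32 = 9.25×10^-7 m⁴; J_BC = π(0.0611)⁴/32 = 1.37×10^-6 m⁴; J_CD = π(0.0349)⁴/32 = 1.46×10^-7 m⁴.
θ = (T/G)·Σ L_i/J_i = (301.7/39.7×10⁹)·(0.899/9.25×10^-7 + 1.03/1.37×10^-6 + 0.528/1.46×10^-7) = 0.04066 rad.

2.33°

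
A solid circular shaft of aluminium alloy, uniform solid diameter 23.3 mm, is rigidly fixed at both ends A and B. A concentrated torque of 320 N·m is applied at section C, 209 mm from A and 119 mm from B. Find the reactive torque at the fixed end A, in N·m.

With uniform GJ and both ends fixed, compatibility θ_AC = θ_CB gives T_A·a = T_B·b, together with T_A + T_B = T₀.
T_A = T₀·b/(a+b) = 320.0·119/328.0 = 116.1 N·m; T_B = 203.9 N·m.

116 N·m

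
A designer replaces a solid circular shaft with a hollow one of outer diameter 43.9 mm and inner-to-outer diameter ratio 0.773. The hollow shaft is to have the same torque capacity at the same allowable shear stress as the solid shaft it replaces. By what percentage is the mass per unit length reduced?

Equal τ_max and T ⇒ the solid shaft needs d_s³ = d_o³(1−k⁴), so d_s = 43.9·(1−0.773⁴)^(1/3) = 37.89 mm.
Area ratio A_h/A_s = d_o²(1−k²)/d_s² = (1−k²)/(1−k⁴)^(2/3) = 0.5403.
Mass saving = 1 − 0.5403 = 46.0 %.

46.0 %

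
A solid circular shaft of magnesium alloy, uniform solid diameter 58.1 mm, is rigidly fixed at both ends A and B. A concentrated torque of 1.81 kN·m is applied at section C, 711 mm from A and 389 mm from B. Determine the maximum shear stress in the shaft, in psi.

4410 psi

With uniform GJ and both ends fixed, compatibility θ_AC = θ_CB gives T_A·a = T_B·b, together with T_A + T_B = T₀.
T_A = T₀·b/(a+b) = 1810·389/1100 = 640.1 N·m; T_B = 1170 N·m.
τ in each portion: τ_AC = 1.66×10^7 Pa, τ_CB = 3.04×10^7 Pa; maximum is in CB.
τ_max = T_CB·r/J = 1170·0.0290/1.12×10^-6 = 3.038×10^7 Pa.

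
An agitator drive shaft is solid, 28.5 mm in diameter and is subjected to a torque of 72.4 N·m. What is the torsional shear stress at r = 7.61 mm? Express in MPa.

J = πd⁴/32 = π(0.0285)⁴/32 = 6.477×10^-8 m⁴.
Shear stress varies linearly with radius: τ = T·r/J = 72.40 × 0.00761 / 6.477×10^-8 = 8.506×10^6 Pa.

8.51 MPa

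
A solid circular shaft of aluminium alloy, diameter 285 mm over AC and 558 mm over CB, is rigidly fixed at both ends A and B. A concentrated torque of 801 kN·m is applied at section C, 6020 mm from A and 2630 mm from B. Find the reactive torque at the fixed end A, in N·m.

Compatibility: T_A·a/J_AC = T_B·b/J_CB with T_A + T_B = T₀.
J_AC = 6.48×10^-4 m⁴, J_CB = 9.52×10^-3 m⁴, so T_A = T₀·(J_AC/a)/((J_AC/a)+(J_CB/b)) = 23130 N·m, T_B = 777900 N·m.

23100 N·m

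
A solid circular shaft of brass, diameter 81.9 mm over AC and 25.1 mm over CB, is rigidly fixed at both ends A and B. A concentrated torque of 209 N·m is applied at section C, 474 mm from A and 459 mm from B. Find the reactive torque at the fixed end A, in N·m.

207 N·m

Compatibility: T_A·a/J_AC = T_B·b/J_CB with T_A + T_B = T₀.
J_AC = 4.42×10^-6 m⁴, J_CB = 3.90×10^-8 m⁴, so T_A = T₀·(J_AC/a)/((J_AC/a)+(J_CB/b)) = 207.1 N·m, T_B = 1.887 N·m.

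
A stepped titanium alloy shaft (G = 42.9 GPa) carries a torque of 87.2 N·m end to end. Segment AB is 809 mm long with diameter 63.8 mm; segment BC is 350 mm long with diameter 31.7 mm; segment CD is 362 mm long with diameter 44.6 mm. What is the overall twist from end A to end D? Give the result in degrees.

0.578°

J_AB = π(0.0638)⁴/32 = 1.63×10^-6 m⁴; J_BC = π(0.0317)⁴/32 = 9.91×10^-8 m⁴; J_CD = π(0.0446)⁴/32 = 3.88×10^-7 m⁴.
θ = (T/G)·Σ L_i/J_i = (87.20/42.9×10⁹)·(0.809/1.63×10^-6 + 0.350/9.91×10^-8 + 0.362/3.88×10^-7) = 0.01008 rad.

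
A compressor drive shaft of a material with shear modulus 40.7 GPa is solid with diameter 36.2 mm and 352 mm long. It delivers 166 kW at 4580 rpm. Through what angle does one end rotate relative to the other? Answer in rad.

0.0178 rad

ω = 2π·4580/60 = 479.6 rad/s, so T = P/ω = 166×10³ / 479.6 = 346.1 N·m.
J = πd⁴/32 = π(0.0362)⁴/32 = 1.686×10^-7 m⁴.
θ = T·L/(G·J) = 346.1 × 0.352 / (40.7×10⁹ × 1.686×10^-7) = 0.01776 rad.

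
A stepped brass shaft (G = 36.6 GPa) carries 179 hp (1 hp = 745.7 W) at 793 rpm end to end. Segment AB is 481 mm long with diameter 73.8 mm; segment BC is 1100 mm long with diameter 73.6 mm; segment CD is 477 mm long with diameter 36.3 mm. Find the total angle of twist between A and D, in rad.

0.147 rad

ω = 2π·793/60 = 83.04 rad/s, so T = P/ω = 179×745.7 / 83.04 = 1607 N·m.
J_AB = π(0.0738)⁴/32 = 2.91×10^-6 m⁴; J_BC = π(0.0736)⁴/32 = 2.88×10^-6 m⁴; J_CD = π(0.0363)⁴/32 = 1.70×10^-7 m⁴.
θ = (T/G)·Σ L_i/J_i = (1607/36.6×10⁹)·(0.481/2.91×10^-6 + 1.10/2.88×10^-6 + 0.477/1.70×10^-7) = 0.1469 rad.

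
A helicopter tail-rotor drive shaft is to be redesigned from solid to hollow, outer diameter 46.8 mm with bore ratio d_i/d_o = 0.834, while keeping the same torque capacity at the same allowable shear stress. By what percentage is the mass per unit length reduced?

Equal τ_max and T ⇒ the solid shaft needs d_s³ = d_o³(1−k⁴), so d_s = 46.8·(1−0.834⁴)^(1/3) = 37.54 mm.
Area ratio A_h/A_s = d_o²(1−k²)/d_s² = (1−k²)/(1−k⁴)^(2/3) = 0.4731.
Mass saving = 1 − 0.4731 = 52.7 %.

52.7 %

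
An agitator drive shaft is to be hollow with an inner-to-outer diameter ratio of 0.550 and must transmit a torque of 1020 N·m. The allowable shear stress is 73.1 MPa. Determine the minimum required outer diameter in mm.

42.8 mm

For a hollow shaft with d_i/d_o = 0.550: τ_max = 16T/(π d_o³ (1−k⁴)), so d_o = [16T/(π τ_allow (1−k⁴))]^(1/3) = [16·1020/(π·7.31×10^7·0.9085)]^(1/3) = 0.04277 m.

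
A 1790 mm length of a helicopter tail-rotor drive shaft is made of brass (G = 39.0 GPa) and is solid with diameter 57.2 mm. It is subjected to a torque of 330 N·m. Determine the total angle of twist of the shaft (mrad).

14.4 mrad

J = πd⁴/32 = π(0.0572)⁴/32 = 1.051×10^-6 m⁴.
θ = T·L/(G·J) = 330.0 × 1.79 / (39.0×10⁹ × 1.051×10^-6) = 0.01441 rad.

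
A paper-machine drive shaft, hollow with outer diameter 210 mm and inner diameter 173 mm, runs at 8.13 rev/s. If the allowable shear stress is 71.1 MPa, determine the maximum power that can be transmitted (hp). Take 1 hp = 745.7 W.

4780 hp

J = π(d_o⁴ − d_i⁴)/32 = π(0.210⁴ − 0.173⁴)/32 = 1.030×10^-4 m⁴.
T_max = τ_allow·J/r = 7.11×10^7 × 1.030×10^-4 / 0.105 = 69740 N·m.
ω = 2π·8.13 = 51.08 rad/s, so P_max = T_max·ω = 3.562×10^6 W.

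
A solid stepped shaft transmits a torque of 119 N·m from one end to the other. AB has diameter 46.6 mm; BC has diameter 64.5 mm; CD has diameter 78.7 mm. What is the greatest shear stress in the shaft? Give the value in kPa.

Under the same torque, τ_max = 16T/(πd³) is largest where d is smallest — segment AB (d = 46.6 mm).
τ_max = 16·119.0/(π·(0.0466)³) = 5.989×10^6 Pa.

5990 kPa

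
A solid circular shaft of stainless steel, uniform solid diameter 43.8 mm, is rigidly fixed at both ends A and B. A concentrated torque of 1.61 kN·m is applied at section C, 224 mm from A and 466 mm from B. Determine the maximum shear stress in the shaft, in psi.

9560 psi

With uniform GJ and both ends fixed, compatibility θ_AC = θ_CB gives T_A·a = T_B·b, together with T_A + T_B = T₀.
T_A = T₀·b/(a+b) = 1610·466/690.0 = 1087 N·m; T_B = 522.7 N·m.
τ in each portion: τ_AC = 6.59×10^7 Pa, τ_CB = 3.17×10^7 Pa; maximum is in AC.
τ_max = T_AC·r/J = 1087·0.0219/3.61×10^-7 = 6.590×10^7 Pa.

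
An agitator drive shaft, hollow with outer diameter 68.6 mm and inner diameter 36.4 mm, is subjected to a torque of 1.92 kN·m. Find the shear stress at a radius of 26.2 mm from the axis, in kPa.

J = π(d_o⁴ − d_i⁴)/32 = π(0.0686⁴ − 0.0364⁴)/32 = 2.002×10^-6 m⁴.
Shear stress varies linearly with radius: τ = T·r/J = 1920 × 0.0262 / 2.002×10^-6 = 2.513×10^7 Pa.

25100 kPa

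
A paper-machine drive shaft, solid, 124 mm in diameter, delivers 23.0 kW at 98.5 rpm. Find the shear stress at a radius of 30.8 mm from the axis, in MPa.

2.96 MPa

ω = 2π·98.5/60 = 10.31 rad/s, so T = P/ω = 23.0×10³ / 10.31 = 2230 N·m.
J = πd⁴/32 = π(0.124)⁴/32 = 2.321×10^-5 m⁴.
Shear stress varies linearly with radius: τ = T·r/J = 2230 × 0.0308 / 2.321×10^-5 = 2.959×10^6 Pa.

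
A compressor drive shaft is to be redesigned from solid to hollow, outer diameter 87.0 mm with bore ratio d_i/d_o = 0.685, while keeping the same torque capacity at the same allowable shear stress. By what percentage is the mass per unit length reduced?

Equal τ_max and T ⇒ the solid shaft needs d_s³ = d_o³(1−k⁴), so d_s = 87.0·(1−0.685⁴)^(1/3) = 80.08 mm.
Area ratio A_h/A_s = d_o²(1−k²)/d_s² = (1−k²)/(1−k⁴)^(2/3) = 0.6265.
Mass saving = 1 − 0.6265 = 37.4 %.

37.4 %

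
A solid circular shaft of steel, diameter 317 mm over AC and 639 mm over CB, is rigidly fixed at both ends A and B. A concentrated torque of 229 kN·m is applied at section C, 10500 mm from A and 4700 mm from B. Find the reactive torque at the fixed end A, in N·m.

Compatibility: T_A·a/J_AC = T_B·b/J_CB with T_A + T_B = T₀.
J_AC = 9.91×10^-4 m⁴, J_CB = 0.0164 m⁴, so T_A = T₀·(J_AC/a)/((J_AC/a)+(J_CB/b)) = 6044 N·m, T_B = 223000 N·m.

6040 N·m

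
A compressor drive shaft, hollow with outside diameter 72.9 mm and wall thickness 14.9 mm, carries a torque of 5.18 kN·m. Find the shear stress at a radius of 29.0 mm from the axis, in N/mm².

61.7 N/mm²

J = π(d_o⁴ − d_i⁴)/32 = π(0.0729⁴ − 0.0431⁴)/32 = 2.434×10^-6 m⁴.
Shear stress varies linearly with radius: τ = T·r/J = 5180 × 0.0290 / 2.434×10^-6 = 6.172×10^7 Pa.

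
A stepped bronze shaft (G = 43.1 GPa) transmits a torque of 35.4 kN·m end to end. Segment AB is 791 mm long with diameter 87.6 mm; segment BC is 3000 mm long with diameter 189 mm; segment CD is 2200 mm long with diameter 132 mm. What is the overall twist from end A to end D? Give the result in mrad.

193 mrad

J_AB = π(0.0876)⁴/32 = 5.78×10^-6 m⁴; J_BC = π(0.189)⁴/32 = 1.25×10^-4 m⁴; J_CD = π(0.132)⁴/32 = 2.98×10^-5 m⁴.
θ = (T/G)·Σ L_i/J_i = (35400/43.1×10⁹)·(0.791/5.78×10^-6 + 3.00/1.25×10^-4 + 2.20/2.98×10^-5) = 0.1927 rad.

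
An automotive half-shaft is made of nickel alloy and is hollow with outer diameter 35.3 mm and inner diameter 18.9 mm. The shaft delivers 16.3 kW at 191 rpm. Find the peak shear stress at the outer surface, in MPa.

ω = 2π·191/60 = 20.00 rad/s, so T = P/ω = 16.3×10³ / 20.00 = 814.9 N·m.
J = π(d_o⁴ − d_i⁴)/32 = π(0.0353⁴ − 0.0189⁴)/32 = 1.399×10^-7 m⁴.
τ_max = T·r/J = 814.9 × 0.0176 / 1.399×10^-7 = 1.028×10^8 Pa.

103 MPa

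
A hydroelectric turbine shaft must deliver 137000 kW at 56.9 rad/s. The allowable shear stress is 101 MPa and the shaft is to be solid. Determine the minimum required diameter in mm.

ω = 56.9 rad/s, so T = P/ω = 137000×10³ / 56.90 = 2.408e6 N·m.
For a solid shaft τ_max = 16T/(πd³), so d = (16T/(π τ_allow))^(1/3) = (16·2.408e6/(π·1.01×10^8))^(1/3) = 0.4952 m.

495 mm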